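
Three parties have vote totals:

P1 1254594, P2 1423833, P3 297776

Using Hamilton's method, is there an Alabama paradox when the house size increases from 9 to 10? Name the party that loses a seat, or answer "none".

none

At 9 seats: P1 4, P2 4, P3 1.
At 10 seats: P1 4, P2 5, P3 1.
No party's allocation decreased.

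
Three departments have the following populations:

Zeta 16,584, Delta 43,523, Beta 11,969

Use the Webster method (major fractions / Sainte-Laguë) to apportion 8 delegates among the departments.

Zeta 2, Delta 5, Beta 1

Standard divisor 72076/8 ≈ 9009.5; standard quotas: Zeta 1.841, Delta 4.831, Beta 1.328.
Rounding to the nearest integer gives Zeta 2, Delta 5, Beta 1 — total 8, matching the house size, so no adjustment is needed.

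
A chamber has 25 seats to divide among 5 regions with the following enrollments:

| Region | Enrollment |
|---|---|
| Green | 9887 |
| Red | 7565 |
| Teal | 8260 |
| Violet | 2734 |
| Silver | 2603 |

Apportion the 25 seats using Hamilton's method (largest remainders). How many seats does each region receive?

Standard divisor: 31049 ÷ 25 ≈ 1241.96.
Standard quotas: Green 7.9608, Red 6.0912, Teal 6.6508, Violet 2.2014, Silver 2.0959.
Lower quotas: Green 7, Red 6, Teal 6, Violet 2, Silver 2 (sum 23, leaving 2 seats).
Remainders in descending order: Green 0.9608, Teal 0.6508, Violet 0.2014, Silver 0.0959, Red 0.0912.
Largest remainders: Green, Teal receive the extra seats.

Green: 8, Red: 6, Teal: 7, Violet: 2, Silver: 2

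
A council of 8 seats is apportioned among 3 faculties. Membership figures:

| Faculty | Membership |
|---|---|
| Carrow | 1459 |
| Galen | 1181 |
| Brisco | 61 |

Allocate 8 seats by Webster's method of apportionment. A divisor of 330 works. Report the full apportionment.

Carrow=4; Galen=4; Brisco=0

With modified divisor 330: modified quotas Carrow 4.421, Galen 3.579, Brisco 0.185.
Rounding to the nearest integer: Carrow 4, Galen 4, Brisco 0 (total 8).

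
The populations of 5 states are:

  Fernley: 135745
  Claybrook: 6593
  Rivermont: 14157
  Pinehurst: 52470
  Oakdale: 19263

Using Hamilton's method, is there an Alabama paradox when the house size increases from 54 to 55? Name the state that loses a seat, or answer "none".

Claybrook

At 54 seats: Fernley 32, Claybrook 2, Rivermont 3, Pinehurst 12, Oakdale 5.
At 55 seats: Fernley 33, Claybrook 1, Rivermont 3, Pinehurst 13, Oakdale 5.
Claybrook drops from 2 to 1.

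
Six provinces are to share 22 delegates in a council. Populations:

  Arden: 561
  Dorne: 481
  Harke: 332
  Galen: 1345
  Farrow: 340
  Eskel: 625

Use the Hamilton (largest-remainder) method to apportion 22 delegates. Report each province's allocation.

The standard divisor is 3684/22 ≈ 167.455.
Standard quotas: Arden 3.350, Dorne 2.872, Harke 1.983, Galen 8.032, Farrow 2.030, Eskel 3.732.
Lower quotas: Arden 3, Dorne 2, Harke 1, Galen 8, Farrow 2, Eskel 3 (sum 19, leaving 3 seats).
Remainders in descending order: Harke 0.983, Dorne 0.872, Eskel 0.732, Arden 0.350, Galen 0.032, Farrow 0.030.
The surplus seats go to Harke, Dorne, Eskel.

Arden 3, Dorne 3, Harke 2, Galen 8, Farrow 2, Eskel 4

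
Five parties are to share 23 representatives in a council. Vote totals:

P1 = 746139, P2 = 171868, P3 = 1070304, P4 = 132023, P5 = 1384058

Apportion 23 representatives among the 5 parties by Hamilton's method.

Total 3504392; standard divisor 3504392/23 ≈ 152364.87.
Standard quotas: P1 4.8971, P2 1.1280, P3 7.0246, P4 0.8665, P5 9.0838.
Lower quotas: P1 4, P2 1, P3 7, P4 0, P5 9 (sum 21, leaving 2 seats).
Remainders in descending order: P1 0.8971, P4 0.8665, P2 0.1280, P5 0.0838, P3 0.0246.
The surplus seats go to P1, P4.

P1=5; P2=1; P3=7; P4=1; P5=9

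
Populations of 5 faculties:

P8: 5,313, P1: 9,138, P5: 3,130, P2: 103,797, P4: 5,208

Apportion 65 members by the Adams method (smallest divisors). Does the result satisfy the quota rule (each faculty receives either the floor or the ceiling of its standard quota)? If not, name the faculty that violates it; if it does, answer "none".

Standard quotas: P8 2.728, P1 4.692, P5 1.607, P2 53.298, P4 2.674.
Adams allocation: P8 3, P1 5, P5 2, P2 52, P4 3.
P2 has quota 53.298 (lower 53, upper 54) but receives 52 — outside the quota interval.

P2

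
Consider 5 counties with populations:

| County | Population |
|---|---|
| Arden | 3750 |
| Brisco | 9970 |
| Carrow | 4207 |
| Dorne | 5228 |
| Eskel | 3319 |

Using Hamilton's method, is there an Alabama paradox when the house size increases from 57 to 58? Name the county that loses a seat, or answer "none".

At 57 seats: Arden 8, Brisco 22, Carrow 9, Dorne 11, Eskel 7.
At 58 seats: Arden 8, Brisco 22, Carrow 9, Dorne 12, Eskel 7.
No county's allocation decreased.

none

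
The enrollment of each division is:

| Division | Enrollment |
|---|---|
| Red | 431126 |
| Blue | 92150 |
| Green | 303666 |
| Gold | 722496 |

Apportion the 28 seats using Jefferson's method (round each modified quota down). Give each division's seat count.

Red 8, Blue 1, Green 5, Gold 14

Standard divisor 1549438/28 ≈ 55337.071; standard quotas: Red 7.791, Blue 1.665, Green 5.488, Gold 13.056.
Rounding down gives 7, 1, 5, 13 = 26 seats, so the divisor must be adjusted.
With modified divisor 51100: modified quotas Red 8.437, Blue 1.803, Green 5.943, Gold 14.139.
Rounding down: Red 8, Blue 1, Green 5, Gold 14 (total 28).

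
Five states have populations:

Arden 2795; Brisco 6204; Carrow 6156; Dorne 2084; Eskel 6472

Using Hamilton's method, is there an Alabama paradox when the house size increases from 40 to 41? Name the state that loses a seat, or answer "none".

At 40 seats: Arden 5, Brisco 10, Carrow 10, Dorne 4, Eskel 11.
At 41 seats: Arden 5, Brisco 11, Carrow 11, Dorne 3, Eskel 11.
Dorne drops from 4 to 3.

Dorne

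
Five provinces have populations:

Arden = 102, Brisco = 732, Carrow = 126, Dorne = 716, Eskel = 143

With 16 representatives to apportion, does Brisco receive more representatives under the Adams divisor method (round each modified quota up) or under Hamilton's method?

Adams: Arden 1, Brisco 6, Carrow 1, Dorne 6, Eskel 2.
Hamilton: Arden 1, Brisco 7, Carrow 1, Dorne 6, Eskel 1.
Brisco gets 6 under Adams and 7 under Hamilton.

Hamilton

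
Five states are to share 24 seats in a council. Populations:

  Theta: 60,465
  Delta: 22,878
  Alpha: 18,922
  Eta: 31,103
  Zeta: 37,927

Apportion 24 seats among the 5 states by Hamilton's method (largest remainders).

Standard divisor: 171295 ÷ 24 ≈ 7137.292.
Standard quotas: Theta 8.4717, Delta 3.2054, Alpha 2.6511, Eta 4.3578, Zeta 5.3139.
Lower quotas: Theta 8, Delta 3, Alpha 2, Eta 4, Zeta 5 (sum 22, leaving 2 seats).
Remainders in descending order: Alpha 0.6511, Theta 0.4717, Eta 0.3578, Zeta 0.3139, Delta 0.2054.
The surplus seats go to Alpha, Theta.

Theta: 9, Delta: 3, Alpha: 3, Eta: 4, Zeta: 5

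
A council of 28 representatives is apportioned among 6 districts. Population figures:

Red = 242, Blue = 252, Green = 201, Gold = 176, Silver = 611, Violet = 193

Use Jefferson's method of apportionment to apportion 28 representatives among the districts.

Standard divisor 1675/28 ≈ 59.821; standard quotas: Red 4.045, Blue 4.213, Green 3.360, Gold 2.942, Silver 10.214, Violet 3.226.
Rounding down gives 4, 4, 3, 2, 10, 3 = 26 seats, so the divisor must be adjusted.
With modified divisor 53: modified quotas Red 4.566, Blue 4.755, Green 3.792, Gold 3.321, Silver 11.528, Violet 3.642.
Rounding down: Red 4, Blue 4, Green 3, Gold 3, Silver 11, Violet 3 (total 28).

Red: 4, Blue: 4, Green: 3, Gold: 3, Silver: 11, Violet: 3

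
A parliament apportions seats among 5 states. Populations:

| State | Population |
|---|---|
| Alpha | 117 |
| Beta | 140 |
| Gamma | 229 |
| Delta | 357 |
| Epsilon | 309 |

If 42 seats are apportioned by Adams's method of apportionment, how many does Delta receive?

Standard divisor 1152/42 ≈ 27.429; standard quotas: Alpha 4.266, Beta 5.104, Gamma 8.349, Delta 13.016, Epsilon 11.266.
Rounding up gives 5, 6, 9, 14, 12 = 46 seats, so the divisor must be adjusted.
With modified divisor 29: modified quotas Alpha 4.034, Beta 4.828, Gamma 7.897, Delta 12.310, Epsilon 10.655.
Rounding up: Alpha 5, Beta 5, Gamma 8, Delta 13, Epsilon 11 (total 42).
Delta receives 13.

13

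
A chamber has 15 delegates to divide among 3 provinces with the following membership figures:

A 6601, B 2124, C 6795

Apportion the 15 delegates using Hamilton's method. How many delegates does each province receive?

A 6; B 2; C 7

Total 15520; standard divisor 15520/15 ≈ 1034.667.
Standard quotas: A 6.3798, B 2.0528, C 6.5673.
Lower quotas: A 6, B 2, C 6 (sum 14, leaving 1 seat).
Remainders in descending order: C 0.5673, A 0.3798, B 0.0528.
The surplus seat goes to C.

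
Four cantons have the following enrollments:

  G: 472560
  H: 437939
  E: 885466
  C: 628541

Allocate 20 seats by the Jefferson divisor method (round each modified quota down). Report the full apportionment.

G 4, H 3, E 8, C 5

Standard divisor 2424506/20 ≈ 121225.3; standard quotas: G 3.898, H 3.613, E 7.304, C 5.185.
Rounding down gives 3, 3, 7, 5 = 18 seats, so the divisor must be adjusted.
With modified divisor 110100: modified quotas G 4.292, H 3.978, E 8.042, C 5.709.
Rounding down: G 4, H 3, E 8, C 5 (total 20).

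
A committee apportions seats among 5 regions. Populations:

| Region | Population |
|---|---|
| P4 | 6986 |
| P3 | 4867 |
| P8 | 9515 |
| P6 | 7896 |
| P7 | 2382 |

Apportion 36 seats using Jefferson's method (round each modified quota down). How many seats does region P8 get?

11

Standard divisor 31646/36 ≈ 879.056; standard quotas: P4 7.947, P3 5.537, P8 10.824, P6 8.982, P7 2.710.
Rounding down gives 7, 5, 10, 8, 2 = 32 seats, so the divisor must be adjusted.
With modified divisor 800: modified quotas P4 8.732, P3 6.084, P8 11.894, P6 9.870, P7 2.978.
Rounding down: P4 8, P3 6, P8 11, P6 9, P7 2 (total 36).
P8 receives 11.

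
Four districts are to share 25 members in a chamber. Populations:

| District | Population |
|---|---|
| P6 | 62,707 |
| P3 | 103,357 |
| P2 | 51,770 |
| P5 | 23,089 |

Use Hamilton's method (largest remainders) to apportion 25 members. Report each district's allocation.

P6 7, P3 11, P2 5, P5 2

The standard divisor is 240923/25 ≈ 9636.92.
Standard quotas: P6 6.5070, P3 10.7251, P2 5.3720, P5 2.3959.
Lower quotas: P6 6, P3 10, P2 5, P5 2 (sum 23, leaving 2 seats).
Remainders in descending order: P3 0.7251, P6 0.5070, P5 0.3959, P2 0.3720.
Largest remainders: P3, P6 receive the extra seats.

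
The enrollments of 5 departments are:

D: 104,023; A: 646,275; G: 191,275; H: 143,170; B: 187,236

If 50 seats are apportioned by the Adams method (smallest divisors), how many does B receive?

7

Standard divisor 1271979/50 ≈ 25439.58; standard quotas: D 4.089, A 25.404, G 7.519, H 5.628, B 7.360.
Rounding up gives 5, 26, 8, 6, 8 = 53 seats, so the divisor must be adjusted.
With modified divisor 26840: modified quotas D 3.876, A 24.079, G 7.126, H 5.334, B 6.976.
Rounding up: D 4, A 25, G 8, H 6, B 7 (total 50).
B receives 7.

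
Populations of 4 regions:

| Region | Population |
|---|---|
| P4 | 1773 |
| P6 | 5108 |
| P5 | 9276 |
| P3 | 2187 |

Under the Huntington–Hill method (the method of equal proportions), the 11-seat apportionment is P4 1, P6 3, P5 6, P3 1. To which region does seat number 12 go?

P3

Priority for the next seat is population ÷ (√(s·(s+1))).
Priorities: P4 1253.700, P6 1474.553, P5 1431.318, P3 1546.443.
Highest priority: P3.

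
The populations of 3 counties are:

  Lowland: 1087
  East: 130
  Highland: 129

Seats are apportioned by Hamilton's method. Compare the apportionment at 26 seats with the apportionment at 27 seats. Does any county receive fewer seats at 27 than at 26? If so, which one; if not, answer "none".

none

At 26 seats: Lowland 21, East 3, Highland 2.
At 27 seats: Lowland 22, East 3, Highland 2.
No county's allocation decreased.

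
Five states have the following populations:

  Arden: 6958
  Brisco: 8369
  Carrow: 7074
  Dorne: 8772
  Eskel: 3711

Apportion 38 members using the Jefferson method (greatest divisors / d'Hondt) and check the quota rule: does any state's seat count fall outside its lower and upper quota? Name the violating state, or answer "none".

Standard quotas: Arden 7.580, Brisco 9.117, Carrow 7.706, Dorne 9.556, Eskel 4.042.
Jefferson allocation: Arden 7, Brisco 9, Carrow 8, Dorne 10, Eskel 4.
Every allocation lies between the lower and upper quota.

none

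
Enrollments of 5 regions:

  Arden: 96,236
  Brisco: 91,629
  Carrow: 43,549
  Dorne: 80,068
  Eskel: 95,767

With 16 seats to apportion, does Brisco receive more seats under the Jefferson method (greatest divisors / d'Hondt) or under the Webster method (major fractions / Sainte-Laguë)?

Jefferson: Arden 4, Brisco 4, Carrow 1, Dorne 3, Eskel 4.
Webster: Arden 4, Brisco 3, Carrow 2, Dorne 3, Eskel 4.
Brisco gets 4 under Jefferson and 3 under Webster.

Jefferson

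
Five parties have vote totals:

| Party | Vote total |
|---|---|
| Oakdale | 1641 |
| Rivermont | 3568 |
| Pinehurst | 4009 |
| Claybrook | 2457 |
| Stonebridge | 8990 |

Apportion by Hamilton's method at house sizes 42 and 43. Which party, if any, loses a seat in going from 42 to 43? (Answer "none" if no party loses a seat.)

At 42 seats: Oakdale 4, Rivermont 7, Pinehurst 8, Claybrook 5, Stonebridge 18.
At 43 seats: Oakdale 3, Rivermont 8, Pinehurst 8, Claybrook 5, Stonebridge 19.
Oakdale drops from 4 to 3.

Oakdale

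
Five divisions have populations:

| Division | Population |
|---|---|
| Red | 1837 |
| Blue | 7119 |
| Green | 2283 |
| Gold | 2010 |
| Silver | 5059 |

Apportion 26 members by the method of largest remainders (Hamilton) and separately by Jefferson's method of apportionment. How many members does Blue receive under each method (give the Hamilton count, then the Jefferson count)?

10 and 11

Hamilton: Red 3, Blue 10, Green 3, Gold 3, Silver 7.
Jefferson: Red 2, Blue 11, Green 3, Gold 3, Silver 7.
Blue gets 10 under Hamilton and 11 under Jefferson.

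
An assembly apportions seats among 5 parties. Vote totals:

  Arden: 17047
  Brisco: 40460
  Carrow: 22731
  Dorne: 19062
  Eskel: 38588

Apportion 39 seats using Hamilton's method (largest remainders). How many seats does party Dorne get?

Standard divisor: 137888 ÷ 39 ≈ 3535.59.
Standard quotas: Arden 4.8215, Brisco 11.4436, Carrow 6.4292, Dorne 5.3915, Eskel 10.9142.
Lower quotas: Arden 4, Brisco 11, Carrow 6, Dorne 5, Eskel 10 (sum 36, leaving 3 seats).
Remainders in descending order: Eskel 0.9142, Arden 0.8215, Brisco 0.4436, Carrow 0.4292, Dorne 0.3915.
The surplus seats go to Eskel, Arden, Brisco.
Dorne receives 5.

5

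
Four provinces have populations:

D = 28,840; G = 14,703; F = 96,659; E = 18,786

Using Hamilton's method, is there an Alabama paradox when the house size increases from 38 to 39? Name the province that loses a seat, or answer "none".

At 38 seats: D 7, G 4, F 23, E 4.
At 39 seats: D 7, G 3, F 24, E 5.
G drops from 4 to 3.

G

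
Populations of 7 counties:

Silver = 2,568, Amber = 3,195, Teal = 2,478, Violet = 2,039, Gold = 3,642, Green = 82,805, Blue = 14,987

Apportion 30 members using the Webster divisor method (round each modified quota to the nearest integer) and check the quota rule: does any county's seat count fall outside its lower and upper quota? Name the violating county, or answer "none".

Green

Standard quotas: Silver 0.690, Amber 0.858, Teal 0.665, Violet 0.548, Gold 0.978, Green 22.237, Blue 4.025.
Webster allocation: Silver 1, Amber 1, Teal 1, Violet 1, Gold 1, Green 21, Blue 4.
Green has quota 22.237 (lower 22, upper 23) but receives 21 — outside the quota interval.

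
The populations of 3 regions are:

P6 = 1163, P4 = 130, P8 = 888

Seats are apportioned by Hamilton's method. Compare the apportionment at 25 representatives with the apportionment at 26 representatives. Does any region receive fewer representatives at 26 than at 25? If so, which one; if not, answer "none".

P4

At 25 seats: P6 13, P4 2, P8 10.
At 26 seats: P6 14, P4 1, P8 11.
P4 drops from 2 to 1.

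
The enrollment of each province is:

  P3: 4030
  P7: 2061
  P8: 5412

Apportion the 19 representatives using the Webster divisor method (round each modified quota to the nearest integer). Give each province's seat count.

Standard divisor 11503/19 ≈ 605.421; standard quotas: P3 6.657, P7 3.404, P8 8.939.
Rounding to the nearest integer gives P3 7, P7 3, P8 9 — total 19, matching the house size, so no adjustment is needed.

P3 7, P7 3, P8 9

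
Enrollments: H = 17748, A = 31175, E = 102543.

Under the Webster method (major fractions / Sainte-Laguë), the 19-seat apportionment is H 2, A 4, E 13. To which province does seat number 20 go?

Priority for the next seat is population ÷ (current seats + 0.5).
Priorities: H 7099.200, A 6927.778, E 7595.778.
Highest priority: E.

E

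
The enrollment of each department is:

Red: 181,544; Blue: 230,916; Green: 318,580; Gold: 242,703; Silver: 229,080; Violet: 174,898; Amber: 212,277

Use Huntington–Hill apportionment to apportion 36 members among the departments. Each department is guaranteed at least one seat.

Red 4; Blue 5; Green 7; Gold 6; Silver 5; Violet 4; Amber 5

With divisor 43442: modified quotas Red 4.179, Blue 5.316, Green 7.333, Gold 5.587, Silver 5.273, Violet 4.026, Amber 4.886.
Geometric-mean thresholds: Red √(4·5)=4.472, Blue √(5·6)=5.477, Green √(7·8)=7.483, Gold √(5·6)=5.477, Silver √(5·6)=5.477, Violet √(4·5)=4.472, Amber √(4·5)=4.472.
Each quota rounded against its threshold gives Red 4, Blue 5, Green 7, Gold 6, Silver 5, Violet 4, Amber 5 (total 36).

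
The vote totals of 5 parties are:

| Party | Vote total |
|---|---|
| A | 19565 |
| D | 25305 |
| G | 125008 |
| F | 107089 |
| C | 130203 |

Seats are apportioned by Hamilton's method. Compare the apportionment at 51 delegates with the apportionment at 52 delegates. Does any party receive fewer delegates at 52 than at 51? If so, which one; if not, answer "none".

A

At 51 seats: A 3, D 3, G 16, F 13, C 16.
At 52 seats: A 2, D 3, G 16, F 14, C 17.
A drops from 3 to 2.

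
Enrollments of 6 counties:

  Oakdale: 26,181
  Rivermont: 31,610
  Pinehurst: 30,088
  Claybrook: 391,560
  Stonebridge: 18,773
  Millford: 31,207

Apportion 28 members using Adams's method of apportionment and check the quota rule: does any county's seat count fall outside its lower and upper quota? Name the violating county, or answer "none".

Standard quotas: Oakdale 1.385, Rivermont 1.672, Pinehurst 1.591, Claybrook 20.709, Stonebridge 0.993, Millford 1.650.
Adams allocation: Oakdale 2, Rivermont 2, Pinehurst 2, Claybrook 19, Stonebridge 1, Millford 2.
Claybrook has quota 20.709 (lower 20, upper 21) but receives 19 — outside the quota interval.

Claybrook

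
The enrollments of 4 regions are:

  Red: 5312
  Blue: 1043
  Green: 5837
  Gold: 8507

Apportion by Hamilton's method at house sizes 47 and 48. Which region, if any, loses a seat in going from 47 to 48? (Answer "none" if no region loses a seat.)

At 47 seats: Red 12, Blue 3, Green 13, Gold 19.
At 48 seats: Red 12, Blue 2, Green 14, Gold 20.
Blue drops from 3 to 2.

Blue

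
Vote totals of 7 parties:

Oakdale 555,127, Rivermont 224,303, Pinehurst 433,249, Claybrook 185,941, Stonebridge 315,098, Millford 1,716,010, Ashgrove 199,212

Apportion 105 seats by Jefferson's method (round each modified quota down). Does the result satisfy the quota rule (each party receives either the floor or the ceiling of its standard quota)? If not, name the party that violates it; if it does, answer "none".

Millford

Standard quotas: Oakdale 16.062, Rivermont 6.490, Pinehurst 12.536, Claybrook 5.380, Stonebridge 9.117, Millford 49.651, Ashgrove 5.764.
Jefferson allocation: Oakdale 16, Rivermont 6, Pinehurst 13, Claybrook 5, Stonebridge 9, Millford 51, Ashgrove 5.
Millford has quota 49.651 (lower 49, upper 50) but receives 51 — outside the quota interval.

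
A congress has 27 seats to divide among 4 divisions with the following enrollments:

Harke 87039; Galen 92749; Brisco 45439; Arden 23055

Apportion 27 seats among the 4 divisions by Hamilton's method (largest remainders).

Standard divisor: 248282 ÷ 27 ≈ 9195.63.
Standard quotas: Harke 9.4653, Galen 10.0862, Brisco 4.9414, Arden 2.5072.
Lower quotas: Harke 9, Galen 10, Brisco 4, Arden 2 (sum 25, leaving 2 seats).
Remainders in descending order: Brisco 0.9414, Arden 0.5072, Harke 0.4653, Galen 0.0862.
The surplus seats go to Brisco, Arden.

Harke=9, Galen=10, Brisco=5, Arden=3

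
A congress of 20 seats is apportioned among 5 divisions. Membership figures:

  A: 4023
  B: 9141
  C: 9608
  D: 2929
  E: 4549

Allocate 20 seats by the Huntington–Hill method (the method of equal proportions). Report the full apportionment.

With divisor 1562: modified quotas A 2.576, B 5.852, C 6.151, D 1.875, E 2.912.
Geometric-mean thresholds: A √(2·3)=2.449, B √(5·6)=5.477, C √(6·7)=6.481, D √(1·2)=1.414, E √(2·3)=2.449.
Each quota rounded against its threshold gives A 3, B 6, C 6, D 2, E 3 (total 20).

A: 3; B: 6; C: 6; D: 2; E: 3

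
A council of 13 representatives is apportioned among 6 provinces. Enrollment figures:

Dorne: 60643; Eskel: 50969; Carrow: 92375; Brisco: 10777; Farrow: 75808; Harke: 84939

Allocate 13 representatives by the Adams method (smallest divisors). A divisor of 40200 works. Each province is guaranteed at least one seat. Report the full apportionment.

With modified divisor 40200: modified quotas Dorne 1.509, Eskel 1.268, Carrow 2.298, Brisco 0.268, Farrow 1.886, Harke 2.113.
Rounding up: Dorne 2, Eskel 2, Carrow 3, Brisco 1, Farrow 2, Harke 3 (total 13).

Dorne=2, Eskel=2, Carrow=3, Brisco=1, Farrow=2, Harke=3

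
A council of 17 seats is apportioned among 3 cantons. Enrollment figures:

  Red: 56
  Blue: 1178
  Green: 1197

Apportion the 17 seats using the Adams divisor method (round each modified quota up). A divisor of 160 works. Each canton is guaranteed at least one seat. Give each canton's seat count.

Red 1; Blue 8; Green 8

With modified divisor 160: modified quotas Red 0.350, Blue 7.362, Green 7.481.
Rounding up: Red 1, Blue 8, Green 8 (total 17).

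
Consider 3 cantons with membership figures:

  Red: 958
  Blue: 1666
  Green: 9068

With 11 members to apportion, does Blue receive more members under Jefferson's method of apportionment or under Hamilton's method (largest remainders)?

Hamilton

Jefferson: Red 1, Blue 1, Green 9.
Hamilton: Red 1, Blue 2, Green 8.
Blue gets 1 under Jefferson and 2 under Hamilton.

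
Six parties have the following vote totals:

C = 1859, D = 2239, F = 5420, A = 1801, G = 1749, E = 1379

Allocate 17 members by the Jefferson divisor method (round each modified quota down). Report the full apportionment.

C 2, D 3, F 7, A 2, G 2, E 1

Standard divisor 14447/17 ≈ 849.824; standard quotas: C 2.188, D 2.635, F 6.378, A 2.119, G 2.058, E 1.623.
Rounding down gives 2, 2, 6, 2, 2, 1 = 15 seats, so the divisor must be adjusted.
With modified divisor 700: modified quotas C 2.656, D 3.199, F 7.743, A 2.573, G 2.499, E 1.970.
Rounding down: C 2, D 3, F 7, A 2, G 2, E 1 (total 17).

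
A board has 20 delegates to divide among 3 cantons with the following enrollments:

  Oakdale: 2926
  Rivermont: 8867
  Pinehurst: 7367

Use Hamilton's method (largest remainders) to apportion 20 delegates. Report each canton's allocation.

Oakdale 3, Rivermont 9, Pinehurst 8

Total 19160; standard divisor 19160/20 = 958.
Standard quotas: Oakdale 3.0543, Rivermont 9.2557, Pinehurst 7.6900.
Lower quotas: Oakdale 3, Rivermont 9, Pinehurst 7 (sum 19, leaving 1 seat).
Remainders in descending order: Pinehurst 0.6900, Rivermont 0.2557, Oakdale 0.0543.
Largest remainder: Pinehurst receives the extra seat.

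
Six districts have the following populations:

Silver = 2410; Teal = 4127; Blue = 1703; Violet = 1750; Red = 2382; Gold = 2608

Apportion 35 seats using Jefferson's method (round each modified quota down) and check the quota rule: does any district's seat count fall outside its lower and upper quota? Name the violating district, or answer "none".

none

Standard quotas: Silver 5.631, Teal 9.643, Blue 3.979, Violet 4.089, Red 5.565, Gold 6.093.
Jefferson allocation: Silver 6, Teal 10, Blue 4, Violet 4, Red 5, Gold 6.
Every allocation lies between the lower and upper quota.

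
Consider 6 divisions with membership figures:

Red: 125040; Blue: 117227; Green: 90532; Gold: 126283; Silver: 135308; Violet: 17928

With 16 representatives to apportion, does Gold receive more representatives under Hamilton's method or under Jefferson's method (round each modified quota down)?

Hamilton: Red 3, Blue 3, Green 2, Gold 3, Silver 4, Violet 1.
Jefferson: Red 3, Blue 3, Green 2, Gold 4, Silver 4, Violet 0.
Gold gets 3 under Hamilton and 4 under Jefferson.

Jefferson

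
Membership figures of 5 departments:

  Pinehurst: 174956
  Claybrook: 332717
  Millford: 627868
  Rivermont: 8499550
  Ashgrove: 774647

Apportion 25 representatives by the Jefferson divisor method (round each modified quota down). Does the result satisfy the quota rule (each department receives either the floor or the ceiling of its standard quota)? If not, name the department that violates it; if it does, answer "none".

Standard quotas: Pinehurst 0.420, Claybrook 0.799, Millford 1.508, Rivermont 20.412, Ashgrove 1.860.
Jefferson allocation: Pinehurst 0, Claybrook 0, Millford 1, Rivermont 22, Ashgrove 2.
Rivermont has quota 20.412 (lower 20, upper 21) but receives 22 — outside the quota interval.

Rivermont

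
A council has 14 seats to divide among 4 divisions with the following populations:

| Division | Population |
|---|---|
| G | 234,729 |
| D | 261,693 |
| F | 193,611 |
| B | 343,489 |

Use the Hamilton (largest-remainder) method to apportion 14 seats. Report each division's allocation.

Total 1033522; standard divisor 1033522/14 = 73823.
Standard quotas: G 3.1796, D 3.5449, F 2.6226, B 4.6529.
Lower quotas: G 3, D 3, F 2, B 4 (sum 12, leaving 2 seats).
Remainders in descending order: B 0.6529, F 0.6226, D 0.5449, G 0.1796.
Largest remainders: B, F receive the extra seats.

G 3, D 3, F 3, B 5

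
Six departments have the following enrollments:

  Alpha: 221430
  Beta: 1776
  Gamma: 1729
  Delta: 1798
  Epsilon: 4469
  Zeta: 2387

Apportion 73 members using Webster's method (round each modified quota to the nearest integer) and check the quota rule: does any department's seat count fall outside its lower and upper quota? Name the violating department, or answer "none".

Standard quotas: Alpha 69.200, Beta 0.555, Gamma 0.540, Delta 0.562, Epsilon 1.397, Zeta 0.746.
Webster allocation: Alpha 68, Beta 1, Gamma 1, Delta 1, Epsilon 1, Zeta 1.
Alpha has quota 69.200 (lower 69, upper 70) but receives 68 — outside the quota interval.

Alpha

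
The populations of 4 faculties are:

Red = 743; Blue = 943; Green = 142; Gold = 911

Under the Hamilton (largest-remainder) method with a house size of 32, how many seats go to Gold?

10

Total 2739; standard divisor 2739/32 ≈ 85.594.
Standard quotas: Red 8.681, Blue 11.017, Green 1.659, Gold 10.643.
Lower quotas: Red 8, Blue 11, Green 1, Gold 10 (sum 30, leaving 2 seats).
Remainders in descending order: Red 0.681, Green 0.659, Gold 0.643, Blue 0.017.
Largest remainders: Red, Green receive the extra seats.
Gold receives 10.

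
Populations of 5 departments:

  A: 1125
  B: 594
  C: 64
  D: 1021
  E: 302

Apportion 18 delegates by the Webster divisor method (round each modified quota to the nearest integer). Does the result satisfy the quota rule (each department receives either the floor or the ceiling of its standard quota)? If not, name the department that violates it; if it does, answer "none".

none

Standard quotas: A 6.520, B 3.442, C 0.371, D 5.917, E 1.750.
Webster allocation: A 7, B 3, C 0, D 6, E 2.
Every allocation lies between the lower and upper quota.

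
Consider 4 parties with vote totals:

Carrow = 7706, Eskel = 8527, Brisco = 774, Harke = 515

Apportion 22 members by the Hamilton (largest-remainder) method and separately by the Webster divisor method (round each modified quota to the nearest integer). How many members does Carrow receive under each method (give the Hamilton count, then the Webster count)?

Hamilton: Carrow 10, Eskel 11, Brisco 1, Harke 0.
Webster: Carrow 9, Eskel 11, Brisco 1, Harke 1.
Carrow gets 10 under Hamilton and 9 under Webster.

10 and 9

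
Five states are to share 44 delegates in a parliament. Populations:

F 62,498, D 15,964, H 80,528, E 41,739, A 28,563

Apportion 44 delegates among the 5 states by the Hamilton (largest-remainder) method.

F 12, D 3, H 15, E 8, A 6

Total 229292; standard divisor 229292/44 ≈ 5211.182.
Standard quotas: F 11.9931, D 3.0634, H 15.4529, E 8.0095, A 5.4811.
Lower quotas: F 11, D 3, H 15, E 8, A 5 (sum 42, leaving 2 seats).
Remainders in descending order: F 0.9931, A 0.4811, H 0.4529, D 0.0634, E 0.0095.
The surplus seats go to F, A.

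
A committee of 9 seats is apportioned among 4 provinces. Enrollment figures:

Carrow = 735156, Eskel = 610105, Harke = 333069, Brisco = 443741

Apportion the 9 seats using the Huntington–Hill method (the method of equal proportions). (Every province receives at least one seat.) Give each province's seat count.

With divisor 242295: modified quotas Carrow 3.034, Eskel 2.518, Harke 1.375, Brisco 1.831.
Geometric-mean thresholds: Carrow √(3·4)=3.464, Eskel √(2·3)=2.449, Harke √(1·2)=1.414, Brisco √(1·2)=1.414.
Each quota rounded against its threshold gives Carrow 3, Eskel 3, Harke 1, Brisco 2 (total 9).

Carrow 3, Eskel 3, Harke 1, Brisco 2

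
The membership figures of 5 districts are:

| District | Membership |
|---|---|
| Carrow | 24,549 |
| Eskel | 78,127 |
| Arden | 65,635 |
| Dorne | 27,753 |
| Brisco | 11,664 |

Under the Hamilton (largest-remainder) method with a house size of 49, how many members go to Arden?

15

Total 207728; standard divisor 207728/49 ≈ 4239.347.
Standard quotas: Carrow 5.7908, Eskel 18.4290, Arden 15.4823, Dorne 6.5465, Brisco 2.7514.
Lower quotas: Carrow 5, Eskel 18, Arden 15, Dorne 6, Brisco 2 (sum 46, leaving 3 seats).
Remainders in descending order: Carrow 0.7908, Brisco 0.7514, Dorne 0.5465, Arden 0.4823, Eskel 0.4290.
The surplus seats go to Carrow, Brisco, Dorne.
Arden receives 15.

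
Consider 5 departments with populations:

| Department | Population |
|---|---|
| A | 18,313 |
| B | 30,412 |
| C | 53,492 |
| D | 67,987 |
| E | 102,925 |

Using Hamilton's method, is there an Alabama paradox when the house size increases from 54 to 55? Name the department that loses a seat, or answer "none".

A

At 54 seats: A 4, B 6, C 11, D 13, E 20.
At 55 seats: A 3, B 6, C 11, D 14, E 21.
A drops from 4 to 3.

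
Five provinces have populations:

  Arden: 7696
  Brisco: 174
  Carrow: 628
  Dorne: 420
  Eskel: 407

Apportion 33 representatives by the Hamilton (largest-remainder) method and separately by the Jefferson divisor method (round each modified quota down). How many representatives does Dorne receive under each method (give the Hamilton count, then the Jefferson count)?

2 and 1

Hamilton: Arden 27, Brisco 1, Carrow 2, Dorne 2, Eskel 1.
Jefferson: Arden 29, Brisco 0, Carrow 2, Dorne 1, Eskel 1.
Dorne gets 2 under Hamilton and 1 under Jefferson.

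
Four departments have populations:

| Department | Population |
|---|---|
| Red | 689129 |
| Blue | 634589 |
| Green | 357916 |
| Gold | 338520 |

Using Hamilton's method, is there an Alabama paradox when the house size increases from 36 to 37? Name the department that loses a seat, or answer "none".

Green

At 36 seats: Red 12, Blue 11, Green 7, Gold 6.
At 37 seats: Red 13, Blue 12, Green 6, Gold 6.
Green drops from 7 to 6.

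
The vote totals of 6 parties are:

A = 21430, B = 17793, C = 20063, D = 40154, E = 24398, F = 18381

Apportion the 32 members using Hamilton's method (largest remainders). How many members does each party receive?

Total 142219; standard divisor 142219/32 ≈ 4444.344.
Standard quotas: A 4.8219, B 4.0035, C 4.5143, D 9.0349, E 5.4897, F 4.1358.
Lower quotas: A 4, B 4, C 4, D 9, E 5, F 4 (sum 30, leaving 2 seats).
Remainders in descending order: A 0.8219, C 0.5143, E 0.4897, F 0.1358, D 0.0349, B 0.0035.
Largest remainders: A, C receive the extra seats.

A: 5; B: 4; C: 5; D: 9; E: 5; F: 4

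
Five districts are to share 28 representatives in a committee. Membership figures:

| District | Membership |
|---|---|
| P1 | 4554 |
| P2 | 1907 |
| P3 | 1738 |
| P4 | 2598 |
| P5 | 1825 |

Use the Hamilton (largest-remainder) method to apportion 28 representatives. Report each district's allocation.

The standard divisor is 12622/28 ≈ 450.786.
Standard quotas: P1 10.102, P2 4.230, P3 3.855, P4 5.763, P5 4.048.
Lower quotas: P1 10, P2 4, P3 3, P4 5, P5 4 (sum 26, leaving 2 seats).
Remainders in descending order: P3 0.855, P4 0.763, P2 0.230, P1 0.102, P5 0.048.
The surplus seats go to P3, P4.

P1=10; P2=4; P3=4; P4=6; P5=4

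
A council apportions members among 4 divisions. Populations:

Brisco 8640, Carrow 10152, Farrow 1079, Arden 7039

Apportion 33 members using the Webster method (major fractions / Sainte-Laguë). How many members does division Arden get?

9

Standard divisor 26910/33 ≈ 815.455; standard quotas: Brisco 10.595, Carrow 12.449, Farrow 1.323, Arden 8.632.
Rounding to the nearest integer gives Brisco 11, Carrow 12, Farrow 1, Arden 9 — total 33, matching the house size, so no adjustment is needed.
Arden receives 9.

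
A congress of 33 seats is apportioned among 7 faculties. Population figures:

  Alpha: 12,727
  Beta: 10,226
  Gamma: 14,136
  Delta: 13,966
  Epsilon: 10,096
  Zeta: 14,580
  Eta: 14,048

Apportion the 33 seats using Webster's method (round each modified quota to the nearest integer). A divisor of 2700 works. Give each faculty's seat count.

With modified divisor 2700: modified quotas Alpha 4.714, Beta 3.787, Gamma 5.236, Delta 5.173, Epsilon 3.739, Zeta 5.400, Eta 5.203.
Rounding to the nearest integer: Alpha 5, Beta 4, Gamma 5, Delta 5, Epsilon 4, Zeta 5, Eta 5 (total 33).

Alpha 5, Beta 4, Gamma 5, Delta 5, Epsilon 4, Zeta 5, Eta 5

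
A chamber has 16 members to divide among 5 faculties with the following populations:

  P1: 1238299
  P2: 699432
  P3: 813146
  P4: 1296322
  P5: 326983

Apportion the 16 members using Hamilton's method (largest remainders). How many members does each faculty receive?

P1 4; P2 3; P3 3; P4 5; P5 1

Standard divisor: 4374182 ÷ 16 ≈ 273386.375.
Standard quotas: P1 4.5295, P2 2.5584, P3 2.9743, P4 4.7417, P5 1.1960.
Lower quotas: P1 4, P2 2, P3 2, P4 4, P5 1 (sum 13, leaving 3 seats).
Remainders in descending order: P3 0.9743, P4 0.7417, P2 0.5584, P1 0.5295, P5 0.1960.
The surplus seats go to P3, P4, P2.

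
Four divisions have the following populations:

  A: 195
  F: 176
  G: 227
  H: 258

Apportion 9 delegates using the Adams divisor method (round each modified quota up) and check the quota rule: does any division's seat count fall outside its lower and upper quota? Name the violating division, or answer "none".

none

Standard quotas: A 2.050, F 1.850, G 2.387, H 2.713.
Adams allocation: A 2, F 2, G 2, H 3.
Every allocation lies between the lower and upper quota.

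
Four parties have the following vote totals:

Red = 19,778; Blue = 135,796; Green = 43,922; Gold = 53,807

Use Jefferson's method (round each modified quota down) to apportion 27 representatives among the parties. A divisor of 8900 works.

With modified divisor 8900: modified quotas Red 2.222, Blue 15.258, Green 4.935, Gold 6.046.
Rounding down: Red 2, Blue 15, Green 4, Gold 6 (total 27).

Red=2, Blue=15, Green=4, Gold=6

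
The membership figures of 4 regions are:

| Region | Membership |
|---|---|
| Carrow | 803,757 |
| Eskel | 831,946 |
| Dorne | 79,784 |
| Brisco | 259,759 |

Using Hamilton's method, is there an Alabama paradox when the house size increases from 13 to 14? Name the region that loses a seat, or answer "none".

Dorne

At 13 seats: Carrow 5, Eskel 5, Dorne 1, Brisco 2.
At 14 seats: Carrow 6, Eskel 6, Dorne 0, Brisco 2.
Dorne drops from 1 to 0.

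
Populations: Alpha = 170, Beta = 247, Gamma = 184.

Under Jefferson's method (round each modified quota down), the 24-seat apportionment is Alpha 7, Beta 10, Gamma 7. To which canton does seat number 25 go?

Priority for the next seat is population ÷ (current seats + 1).
Priorities: Alpha 21.250, Beta 22.455, Gamma 23.000.
Highest priority: Gamma.

Gamma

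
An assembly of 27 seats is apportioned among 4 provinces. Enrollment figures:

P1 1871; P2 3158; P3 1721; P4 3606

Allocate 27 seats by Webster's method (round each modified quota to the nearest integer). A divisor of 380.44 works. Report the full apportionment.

With modified divisor 380.44: modified quotas P1 4.918, P2 8.301, P3 4.524, P4 9.478.
Rounding to the nearest integer: P1 5, P2 8, P3 5, P4 9 (total 27).

P1 5; P2 8; P3 5; P4 9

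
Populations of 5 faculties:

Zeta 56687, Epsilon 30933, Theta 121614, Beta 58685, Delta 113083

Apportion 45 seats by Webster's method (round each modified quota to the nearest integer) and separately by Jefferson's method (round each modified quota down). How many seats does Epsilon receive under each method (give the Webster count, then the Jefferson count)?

4 and 3

Webster: Zeta 7, Epsilon 4, Theta 14, Beta 7, Delta 13.
Jefferson: Zeta 7, Epsilon 3, Theta 15, Beta 7, Delta 13.
Epsilon gets 4 under Webster and 3 under Jefferson.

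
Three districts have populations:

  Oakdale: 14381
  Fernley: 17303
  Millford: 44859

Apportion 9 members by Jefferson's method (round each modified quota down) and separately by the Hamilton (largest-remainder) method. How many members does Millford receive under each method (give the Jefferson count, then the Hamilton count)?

6 and 5

Jefferson: Oakdale 1, Fernley 2, Millford 6.
Hamilton: Oakdale 2, Fernley 2, Millford 5.
Millford gets 6 under Jefferson and 5 under Hamilton.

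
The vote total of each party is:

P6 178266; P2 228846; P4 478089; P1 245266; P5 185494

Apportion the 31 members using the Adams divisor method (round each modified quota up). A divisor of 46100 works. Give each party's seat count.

With modified divisor 46100: modified quotas P6 3.867, P2 4.964, P4 10.371, P1 5.320, P5 4.024.
Rounding up: P6 4, P2 5, P4 11, P1 6, P5 5 (total 31).

P6 4; P2 5; P4 11; P1 6; P5 5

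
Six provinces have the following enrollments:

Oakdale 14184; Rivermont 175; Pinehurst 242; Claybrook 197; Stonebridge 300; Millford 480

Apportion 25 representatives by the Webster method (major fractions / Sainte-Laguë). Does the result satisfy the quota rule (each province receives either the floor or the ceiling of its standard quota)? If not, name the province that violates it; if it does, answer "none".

Oakdale

Standard quotas: Oakdale 22.763, Rivermont 0.281, Pinehurst 0.388, Claybrook 0.316, Stonebridge 0.481, Millford 0.770.
Webster allocation: Oakdale 24, Rivermont 0, Pinehurst 0, Claybrook 0, Stonebridge 0, Millford 1.
Oakdale has quota 22.763 (lower 22, upper 23) but receives 24 — outside the quota interval.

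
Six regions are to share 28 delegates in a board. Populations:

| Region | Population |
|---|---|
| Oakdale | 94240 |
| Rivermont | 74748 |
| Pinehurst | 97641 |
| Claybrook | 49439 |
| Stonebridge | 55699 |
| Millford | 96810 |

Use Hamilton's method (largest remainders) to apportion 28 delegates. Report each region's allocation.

Total 468577; standard divisor 468577/28 ≈ 16734.893.
Standard quotas: Oakdale 5.6313, Rivermont 4.4666, Pinehurst 5.8346, Claybrook 2.9542, Stonebridge 3.3283, Millford 5.7849.
Lower quotas: Oakdale 5, Rivermont 4, Pinehurst 5, Claybrook 2, Stonebridge 3, Millford 5 (sum 24, leaving 4 seats).
Remainders in descending order: Claybrook 0.9542, Pinehurst 0.8346, Millford 0.7849, Oakdale 0.6313, Rivermont 0.4666, Stonebridge 0.3283.
The surplus seats go to Claybrook, Pinehurst, Millford, Oakdale.

Oakdale=6, Rivermont=4, Pinehurst=6, Claybrook=3, Stonebridge=3, Millford=6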